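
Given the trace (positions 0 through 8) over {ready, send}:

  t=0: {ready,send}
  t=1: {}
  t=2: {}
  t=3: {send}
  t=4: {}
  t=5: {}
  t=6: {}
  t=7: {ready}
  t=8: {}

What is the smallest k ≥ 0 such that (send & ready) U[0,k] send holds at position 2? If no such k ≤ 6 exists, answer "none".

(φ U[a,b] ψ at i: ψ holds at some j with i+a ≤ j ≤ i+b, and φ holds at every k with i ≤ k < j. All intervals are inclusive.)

Need earliest j ≥ 2 with send, and (send & ready) at every k in [2,j-1].
  j=2: rhs fails.
  j=3: rhs holds but lhs fails at k=2.
  j=4: rhs fails.
  j=5: rhs fails.
  j=6: rhs fails.
  j=7: rhs fails.
  j=8: rhs fails.
No witness within the range → none.

none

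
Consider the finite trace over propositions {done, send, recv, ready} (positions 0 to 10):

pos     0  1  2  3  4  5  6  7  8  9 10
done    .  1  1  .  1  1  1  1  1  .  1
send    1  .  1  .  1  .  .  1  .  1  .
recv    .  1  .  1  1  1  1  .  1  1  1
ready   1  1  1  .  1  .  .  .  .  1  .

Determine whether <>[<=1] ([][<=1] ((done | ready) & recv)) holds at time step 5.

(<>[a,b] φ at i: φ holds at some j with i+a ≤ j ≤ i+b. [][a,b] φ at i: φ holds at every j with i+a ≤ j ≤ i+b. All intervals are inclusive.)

Check [][<=1] ((done | ready) & recv) at each j in [5,6]:
  j=5: holds on [5,6]
  j=6: fails at 7
Found at j=5 → formula holds.

True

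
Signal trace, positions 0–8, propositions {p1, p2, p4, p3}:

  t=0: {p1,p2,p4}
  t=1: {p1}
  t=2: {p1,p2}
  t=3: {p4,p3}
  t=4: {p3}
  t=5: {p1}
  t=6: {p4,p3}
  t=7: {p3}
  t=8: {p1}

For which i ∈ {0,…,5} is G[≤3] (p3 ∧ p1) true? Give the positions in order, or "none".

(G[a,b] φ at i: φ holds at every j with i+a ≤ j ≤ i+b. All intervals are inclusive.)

Evaluate at each i in [0,5]:
  i=0: ✗ (fails at j=0)
  i=1: ✗ (fails at j=1)
  i=2: ✗ (fails at j=2)
  i=3: ✗ (fails at j=3)
  i=4: ✗ (fails at j=4)
  i=5: ✗ (fails at j=5)

none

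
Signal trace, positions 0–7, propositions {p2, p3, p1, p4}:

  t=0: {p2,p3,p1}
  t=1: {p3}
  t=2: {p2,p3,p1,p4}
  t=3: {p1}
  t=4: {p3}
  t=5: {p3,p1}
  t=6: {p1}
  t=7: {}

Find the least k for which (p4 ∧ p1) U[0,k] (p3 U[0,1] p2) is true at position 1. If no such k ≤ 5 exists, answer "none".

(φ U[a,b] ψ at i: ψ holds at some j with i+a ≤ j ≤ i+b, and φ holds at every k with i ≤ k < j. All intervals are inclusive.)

Need earliest j ≥ 1 with (p3 U[0,1] p2), and (p4 ∧ p1) at every k in [1,j-1].
  j=1: rhs holds (empty prefix). k = 0.

0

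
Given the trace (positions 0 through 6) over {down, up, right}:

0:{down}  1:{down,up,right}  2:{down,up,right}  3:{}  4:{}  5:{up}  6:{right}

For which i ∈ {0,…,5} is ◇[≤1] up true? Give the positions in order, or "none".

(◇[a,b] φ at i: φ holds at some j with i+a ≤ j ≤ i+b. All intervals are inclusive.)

0, 1, 2, 4, 5

Evaluate at each i in [0,5]:
  i=0: ✓ (witness j=1)
  i=1: ✓ (witness j=1)
  i=2: ✓ (witness j=2)
  i=3: ✗ (none in [3,4])
  i=4: ✓ (witness j=5)
  i=5: ✓ (witness j=5)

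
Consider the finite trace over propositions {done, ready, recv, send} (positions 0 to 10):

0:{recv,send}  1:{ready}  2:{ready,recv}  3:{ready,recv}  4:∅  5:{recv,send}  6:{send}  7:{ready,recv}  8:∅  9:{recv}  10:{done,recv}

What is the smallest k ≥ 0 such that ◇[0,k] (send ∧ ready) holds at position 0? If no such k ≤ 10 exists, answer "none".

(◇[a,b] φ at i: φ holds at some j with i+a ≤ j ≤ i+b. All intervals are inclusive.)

none

Scan j = 0,1,… for (send ∧ ready):
  j=0: fails
  j=1: fails
  j=2: fails
  j=3: fails
  j=4: fails
  j=5: fails
  j=6: fails
  j=7: fails
  j=8: fails
  j=9: fails
  j=10: fails
No j in [0,10] satisfies it → none.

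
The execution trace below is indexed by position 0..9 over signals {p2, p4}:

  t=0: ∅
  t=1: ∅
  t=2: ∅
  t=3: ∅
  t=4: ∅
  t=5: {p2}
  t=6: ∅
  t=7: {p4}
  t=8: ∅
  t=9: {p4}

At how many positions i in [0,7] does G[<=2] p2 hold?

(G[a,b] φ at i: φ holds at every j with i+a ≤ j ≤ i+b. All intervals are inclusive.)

0

Evaluate at each i in [0,7]:
  i=0: ✗ (fails at j=0)
  i=1: ✗ (fails at j=1)
  i=2: ✗ (fails at j=2)
  i=3: ✗ (fails at j=3)
  i=4: ✗ (fails at j=4)
  i=5: ✗ (fails at j=6)
  i=6: ✗ (fails at j=6)
  i=7: ✗ (fails at j=7)
Positions where it holds: {} → 0.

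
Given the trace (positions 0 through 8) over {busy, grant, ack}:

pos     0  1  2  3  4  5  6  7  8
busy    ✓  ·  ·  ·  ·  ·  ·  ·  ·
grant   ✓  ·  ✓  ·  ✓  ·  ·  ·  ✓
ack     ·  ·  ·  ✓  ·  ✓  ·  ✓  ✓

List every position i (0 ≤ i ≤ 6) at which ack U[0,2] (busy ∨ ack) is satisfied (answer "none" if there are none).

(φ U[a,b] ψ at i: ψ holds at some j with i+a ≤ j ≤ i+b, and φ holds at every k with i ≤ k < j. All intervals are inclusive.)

0, 3, 5

Evaluate at each i in [0,6]:
  i=0: ✓ (rhs at j=0)
  i=1: ✗ (lhs fails at k=1 before rhs at j=3)
  i=2: ✗ (lhs fails at k=2 before rhs at j=3)
  i=3: ✓ (rhs at j=3)
  i=4: ✗ (lhs fails at k=4 before rhs at j=5)
  i=5: ✓ (rhs at j=5)
  i=6: ✗ (lhs fails at k=6 before rhs at j=7)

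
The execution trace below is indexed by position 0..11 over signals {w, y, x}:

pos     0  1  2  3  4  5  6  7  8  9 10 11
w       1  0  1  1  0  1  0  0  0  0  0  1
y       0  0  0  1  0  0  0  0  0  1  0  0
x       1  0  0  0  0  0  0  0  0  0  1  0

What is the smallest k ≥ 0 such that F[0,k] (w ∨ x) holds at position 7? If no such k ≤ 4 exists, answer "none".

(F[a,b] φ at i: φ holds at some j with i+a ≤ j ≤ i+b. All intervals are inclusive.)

3

Scan j = 7,8,… for (w ∨ x):
  j=7: fails
  j=8: fails
  j=9: fails
  j=10: holds
First hit at j=10, so smallest k = 10-7 = 3.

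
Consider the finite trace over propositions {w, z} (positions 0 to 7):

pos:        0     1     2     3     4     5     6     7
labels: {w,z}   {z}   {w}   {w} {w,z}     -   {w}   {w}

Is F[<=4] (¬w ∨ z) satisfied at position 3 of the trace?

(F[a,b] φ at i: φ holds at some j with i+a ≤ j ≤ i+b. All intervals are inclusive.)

True

Check (¬w ∨ z) at each j in [3,7]:
  j=3: false
  j=4: true
  j=5: true
  j=6: false
  j=7: false
Found at j=4 → formula holds.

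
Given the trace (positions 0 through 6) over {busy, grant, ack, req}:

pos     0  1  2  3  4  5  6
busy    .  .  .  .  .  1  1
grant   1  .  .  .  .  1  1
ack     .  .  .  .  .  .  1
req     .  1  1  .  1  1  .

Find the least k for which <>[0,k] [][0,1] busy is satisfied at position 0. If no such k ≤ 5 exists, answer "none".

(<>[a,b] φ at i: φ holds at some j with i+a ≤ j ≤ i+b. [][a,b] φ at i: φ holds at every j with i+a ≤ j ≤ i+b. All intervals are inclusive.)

Scan j = 0,1,… for [][0,1] busy:
  j=0: fails
  j=1: fails
  j=2: fails
  j=3: fails
  j=4: fails
  j=5: holds
First hit at j=5, so smallest k = 5-0 = 5.

5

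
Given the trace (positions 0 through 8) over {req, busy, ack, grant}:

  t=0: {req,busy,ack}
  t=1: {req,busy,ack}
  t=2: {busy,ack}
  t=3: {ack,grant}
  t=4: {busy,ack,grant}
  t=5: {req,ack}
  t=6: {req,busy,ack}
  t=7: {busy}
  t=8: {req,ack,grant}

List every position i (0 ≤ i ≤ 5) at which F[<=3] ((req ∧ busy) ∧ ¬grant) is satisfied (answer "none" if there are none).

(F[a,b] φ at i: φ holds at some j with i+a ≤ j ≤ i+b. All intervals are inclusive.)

Evaluate at each i in [0,5]:
  i=0: ✓ (witness j=0)
  i=1: ✓ (witness j=1)
  i=2: ✗ (none in [2,5])
  i=3: ✓ (witness j=6)
  i=4: ✓ (witness j=6)
  i=5: ✓ (witness j=6)

0, 1, 3, 4, 5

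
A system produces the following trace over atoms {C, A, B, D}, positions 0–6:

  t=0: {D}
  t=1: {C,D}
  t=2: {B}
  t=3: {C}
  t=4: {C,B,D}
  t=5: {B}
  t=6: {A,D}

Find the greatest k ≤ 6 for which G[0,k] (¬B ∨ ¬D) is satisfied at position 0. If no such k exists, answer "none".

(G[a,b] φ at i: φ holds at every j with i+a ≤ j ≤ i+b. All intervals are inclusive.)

3

(¬B ∨ ¬D) must hold from j=0 onward; find where it first fails.
  j=0: holds
  j=1: holds
  j=2: holds
  j=3: holds
  j=4: fails
Holds on [0,3], so largest k = 3.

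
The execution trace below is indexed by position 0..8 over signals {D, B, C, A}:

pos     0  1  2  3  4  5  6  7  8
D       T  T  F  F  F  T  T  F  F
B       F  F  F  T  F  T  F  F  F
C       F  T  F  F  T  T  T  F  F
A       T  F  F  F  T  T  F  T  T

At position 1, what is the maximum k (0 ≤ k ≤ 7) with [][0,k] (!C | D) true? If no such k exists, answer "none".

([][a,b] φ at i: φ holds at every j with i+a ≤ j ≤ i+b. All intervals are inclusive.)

2

(!C | D) must hold from j=1 onward; find where it first fails.
  j=1: holds
  j=2: holds
  j=3: holds
  j=4: fails
Holds on [1,3], so largest k = 2.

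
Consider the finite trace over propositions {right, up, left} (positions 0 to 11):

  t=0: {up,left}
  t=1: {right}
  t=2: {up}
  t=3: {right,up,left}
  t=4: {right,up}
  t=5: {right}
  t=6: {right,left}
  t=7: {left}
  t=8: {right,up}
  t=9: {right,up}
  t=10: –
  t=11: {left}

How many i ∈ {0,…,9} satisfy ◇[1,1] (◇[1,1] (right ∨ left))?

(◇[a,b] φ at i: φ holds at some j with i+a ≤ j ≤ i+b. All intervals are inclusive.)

8

Evaluate at each i in [0,9]:
  i=0: ✗ (none in [1,1])
  i=1: ✓ (witness j=2)
  i=2: ✓ (witness j=3)
  i=3: ✓ (witness j=4)
  i=4: ✓ (witness j=5)
  i=5: ✓ (witness j=6)
  i=6: ✓ (witness j=7)
  i=7: ✓ (witness j=8)
  i=8: ✗ (none in [9,9])
  i=9: ✓ (witness j=10)
Positions where it holds: {1, 2, 3, 4, 5, 6, 7, 9} → 8.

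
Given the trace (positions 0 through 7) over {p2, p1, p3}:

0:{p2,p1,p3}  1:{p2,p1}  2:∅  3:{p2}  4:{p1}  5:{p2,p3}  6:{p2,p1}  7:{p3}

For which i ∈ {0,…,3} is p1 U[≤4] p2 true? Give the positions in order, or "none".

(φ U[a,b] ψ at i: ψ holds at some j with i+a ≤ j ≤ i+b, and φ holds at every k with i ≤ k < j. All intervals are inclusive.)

Evaluate at each i in [0,3]:
  i=0: ✓ (rhs at j=0)
  i=1: ✓ (rhs at j=1)
  i=2: ✗ (lhs fails at k=2 before rhs at j=3)
  i=3: ✓ (rhs at j=3)

0, 1, 3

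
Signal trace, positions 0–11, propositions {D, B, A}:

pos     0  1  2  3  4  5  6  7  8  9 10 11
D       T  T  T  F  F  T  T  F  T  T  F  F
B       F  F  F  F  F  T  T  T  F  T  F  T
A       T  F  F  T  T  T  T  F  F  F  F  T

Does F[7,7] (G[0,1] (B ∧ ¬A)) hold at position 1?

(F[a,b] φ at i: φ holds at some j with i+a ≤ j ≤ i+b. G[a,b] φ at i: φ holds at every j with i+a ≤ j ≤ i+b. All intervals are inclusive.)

Check G[0,1] (B ∧ ¬A) at each j in [8,8]:
  j=8: fails at 8
No position in the window satisfies it → formula fails.

Does not hold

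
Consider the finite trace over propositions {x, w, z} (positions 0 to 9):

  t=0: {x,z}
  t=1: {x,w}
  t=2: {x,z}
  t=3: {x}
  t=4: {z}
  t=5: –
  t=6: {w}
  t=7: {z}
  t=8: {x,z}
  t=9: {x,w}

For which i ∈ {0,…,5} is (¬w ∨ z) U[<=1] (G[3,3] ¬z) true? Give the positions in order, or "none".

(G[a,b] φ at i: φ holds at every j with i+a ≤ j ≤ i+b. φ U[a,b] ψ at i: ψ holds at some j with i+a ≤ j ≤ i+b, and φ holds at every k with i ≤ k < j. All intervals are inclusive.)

0, 2, 3, 5

Evaluate at each i in [0,5]:
  i=0: ✓ (rhs at j=0)
  i=1: ✗ (lhs fails at k=1 before rhs at j=2)
  i=2: ✓ (rhs at j=2)
  i=3: ✓ (rhs at j=3)
  i=4: ✗ (no rhs in [4,5])
  i=5: ✓ (rhs at j=6; lhs holds on [5,5])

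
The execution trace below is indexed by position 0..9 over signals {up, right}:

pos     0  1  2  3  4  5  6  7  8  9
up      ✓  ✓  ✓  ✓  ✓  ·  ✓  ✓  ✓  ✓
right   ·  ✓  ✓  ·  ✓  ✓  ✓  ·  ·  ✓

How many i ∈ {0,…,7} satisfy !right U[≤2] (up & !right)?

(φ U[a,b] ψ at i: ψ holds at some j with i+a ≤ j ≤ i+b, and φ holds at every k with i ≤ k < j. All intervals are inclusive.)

3

Evaluate at each i in [0,7]:
  i=0: ✓ (rhs at j=0)
  i=1: ✗ (lhs fails at k=1 before rhs at j=3)
  i=2: ✗ (lhs fails at k=2 before rhs at j=3)
  i=3: ✓ (rhs at j=3)
  i=4: ✗ (no rhs in [4,6])
  i=5: ✗ (lhs fails at k=5 before rhs at j=7)
  i=6: ✗ (lhs fails at k=6 before rhs at j=7)
  i=7: ✓ (rhs at j=7)
Positions where it holds: {0, 3, 7} → 3.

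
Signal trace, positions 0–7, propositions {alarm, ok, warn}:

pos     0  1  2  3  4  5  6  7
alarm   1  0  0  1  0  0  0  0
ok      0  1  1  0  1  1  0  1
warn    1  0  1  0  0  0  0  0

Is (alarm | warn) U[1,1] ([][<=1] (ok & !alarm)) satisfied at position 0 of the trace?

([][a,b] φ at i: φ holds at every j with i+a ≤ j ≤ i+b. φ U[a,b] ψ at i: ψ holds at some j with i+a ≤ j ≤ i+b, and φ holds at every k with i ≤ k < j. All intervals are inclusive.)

Need some j in [1,1] with [][<=1] (ok & !alarm), and (alarm | warn) at every k in [0,j-1].
  j=1: [][<=1] (ok & !alarm) holds; (alarm | warn) holds at every k in [0,0] → satisfied.

Holds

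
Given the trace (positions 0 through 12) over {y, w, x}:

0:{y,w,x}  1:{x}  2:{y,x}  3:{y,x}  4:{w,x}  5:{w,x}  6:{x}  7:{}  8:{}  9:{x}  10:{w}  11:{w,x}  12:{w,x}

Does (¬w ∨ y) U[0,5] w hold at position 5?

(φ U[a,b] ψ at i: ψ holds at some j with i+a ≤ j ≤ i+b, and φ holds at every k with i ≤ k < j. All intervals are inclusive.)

Holds

Need some j in [5,10] with w, and (¬w ∨ y) at every k in [5,j-1].
  j=5: w holds; no prefix to check → satisfied.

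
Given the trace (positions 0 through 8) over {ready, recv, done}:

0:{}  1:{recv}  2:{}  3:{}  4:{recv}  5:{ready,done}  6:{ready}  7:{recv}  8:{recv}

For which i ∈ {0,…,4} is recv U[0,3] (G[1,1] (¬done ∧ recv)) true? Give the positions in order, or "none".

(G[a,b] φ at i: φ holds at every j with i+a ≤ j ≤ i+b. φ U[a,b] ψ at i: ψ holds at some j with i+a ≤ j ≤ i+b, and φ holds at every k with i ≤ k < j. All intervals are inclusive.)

0, 3

Evaluate at each i in [0,4]:
  i=0: ✓ (rhs at j=0)
  i=1: ✗ (lhs fails at k=2 before rhs at j=3)
  i=2: ✗ (lhs fails at k=2 before rhs at j=3)
  i=3: ✓ (rhs at j=3)
  i=4: ✗ (lhs fails at k=5 before rhs at j=6)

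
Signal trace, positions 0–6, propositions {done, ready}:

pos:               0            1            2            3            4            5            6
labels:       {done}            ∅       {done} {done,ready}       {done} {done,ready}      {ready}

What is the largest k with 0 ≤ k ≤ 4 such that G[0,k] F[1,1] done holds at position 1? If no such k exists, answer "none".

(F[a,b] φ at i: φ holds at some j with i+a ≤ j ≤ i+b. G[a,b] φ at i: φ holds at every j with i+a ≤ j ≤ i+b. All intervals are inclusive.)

3

F[1,1] done must hold from j=1 onward; find where it first fails.
  j=1: holds
  j=2: holds
  j=3: holds
  j=4: holds
  j=5: fails
Holds on [1,4], so largest k = 3.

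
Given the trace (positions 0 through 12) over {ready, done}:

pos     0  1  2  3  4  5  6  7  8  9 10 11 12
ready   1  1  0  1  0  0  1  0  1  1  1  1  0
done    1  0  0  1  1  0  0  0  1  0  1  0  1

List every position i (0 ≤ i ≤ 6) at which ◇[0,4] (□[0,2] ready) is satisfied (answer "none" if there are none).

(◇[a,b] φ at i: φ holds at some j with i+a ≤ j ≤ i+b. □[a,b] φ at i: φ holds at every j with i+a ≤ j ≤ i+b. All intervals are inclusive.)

4, 5, 6

Evaluate at each i in [0,6]:
  i=0: ✗ (none in [0,4])
  i=1: ✗ (none in [1,5])
  i=2: ✗ (none in [2,6])
  i=3: ✗ (none in [3,7])
  i=4: ✓ (witness j=8)
  i=5: ✓ (witness j=8)
  i=6: ✓ (witness j=8)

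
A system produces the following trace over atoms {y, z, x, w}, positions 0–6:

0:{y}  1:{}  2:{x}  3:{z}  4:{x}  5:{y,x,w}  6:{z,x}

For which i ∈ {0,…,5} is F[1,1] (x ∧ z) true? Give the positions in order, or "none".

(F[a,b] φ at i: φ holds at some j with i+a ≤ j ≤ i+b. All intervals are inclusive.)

Evaluate at each i in [0,5]:
  i=0: ✗ (none in [1,1])
  i=1: ✗ (none in [2,2])
  i=2: ✗ (none in [3,3])
  i=3: ✗ (none in [4,4])
  i=4: ✗ (none in [5,5])
  i=5: ✓ (witness j=6)

5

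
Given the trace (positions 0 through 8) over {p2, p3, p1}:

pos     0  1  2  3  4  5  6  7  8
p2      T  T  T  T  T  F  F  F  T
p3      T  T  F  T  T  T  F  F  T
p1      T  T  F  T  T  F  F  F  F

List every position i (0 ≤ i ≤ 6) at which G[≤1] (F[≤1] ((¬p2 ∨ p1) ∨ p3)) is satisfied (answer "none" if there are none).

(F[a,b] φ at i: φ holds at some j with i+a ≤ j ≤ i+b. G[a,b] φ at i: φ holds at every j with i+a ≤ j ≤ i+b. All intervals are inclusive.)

Evaluate at each i in [0,6]:
  i=0: ✓ (all of [0,1])
  i=1: ✓ (all of [1,2])
  i=2: ✓ (all of [2,3])
  i=3: ✓ (all of [3,4])
  i=4: ✓ (all of [4,5])
  i=5: ✓ (all of [5,6])
  i=6: ✓ (all of [6,7])

0, 1, 2, 3, 4, 5, 6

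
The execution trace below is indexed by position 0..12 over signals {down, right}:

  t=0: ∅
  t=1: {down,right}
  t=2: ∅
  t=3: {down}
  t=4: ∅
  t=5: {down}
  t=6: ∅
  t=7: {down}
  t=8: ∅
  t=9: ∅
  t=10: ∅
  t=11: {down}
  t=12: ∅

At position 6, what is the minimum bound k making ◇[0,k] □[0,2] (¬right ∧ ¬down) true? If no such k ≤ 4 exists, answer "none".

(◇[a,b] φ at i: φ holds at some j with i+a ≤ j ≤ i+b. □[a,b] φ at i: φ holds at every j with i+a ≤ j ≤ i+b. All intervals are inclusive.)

2

Scan j = 6,7,… for □[0,2] (¬right ∧ ¬down):
  j=6: fails
  j=7: fails
  j=8: holds
First hit at j=8, so smallest k = 8-6 = 2.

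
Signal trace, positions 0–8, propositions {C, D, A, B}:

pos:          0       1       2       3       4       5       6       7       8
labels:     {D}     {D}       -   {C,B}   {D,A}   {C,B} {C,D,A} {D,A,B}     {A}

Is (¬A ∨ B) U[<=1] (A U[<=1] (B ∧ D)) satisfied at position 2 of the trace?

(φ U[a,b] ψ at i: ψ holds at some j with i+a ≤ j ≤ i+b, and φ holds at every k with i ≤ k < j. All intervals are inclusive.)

Need some j in [2,3] with (A U[<=1] (B ∧ D)), and (¬A ∨ B) at every k in [2,j-1].
  j=2: (A U[<=1] (B ∧ D)) — fails.
  j=3: (A U[<=1] (B ∧ D)) — fails.
No j in the window works → until fails.

Does not hold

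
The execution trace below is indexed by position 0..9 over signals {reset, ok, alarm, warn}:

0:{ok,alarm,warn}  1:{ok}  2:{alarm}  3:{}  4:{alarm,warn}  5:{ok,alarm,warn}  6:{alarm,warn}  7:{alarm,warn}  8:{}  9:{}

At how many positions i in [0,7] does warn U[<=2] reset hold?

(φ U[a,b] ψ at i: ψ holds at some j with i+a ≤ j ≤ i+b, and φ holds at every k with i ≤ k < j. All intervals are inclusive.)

Evaluate at each i in [0,7]:
  i=0: ✗ (no rhs in [0,2])
  i=1: ✗ (no rhs in [1,3])
  i=2: ✗ (no rhs in [2,4])
  i=3: ✗ (no rhs in [3,5])
  i=4: ✗ (no rhs in [4,6])
  i=5: ✗ (no rhs in [5,7])
  i=6: ✗ (no rhs in [6,8])
  i=7: ✗ (no rhs in [7,9])
Positions where it holds: {} → 0.

0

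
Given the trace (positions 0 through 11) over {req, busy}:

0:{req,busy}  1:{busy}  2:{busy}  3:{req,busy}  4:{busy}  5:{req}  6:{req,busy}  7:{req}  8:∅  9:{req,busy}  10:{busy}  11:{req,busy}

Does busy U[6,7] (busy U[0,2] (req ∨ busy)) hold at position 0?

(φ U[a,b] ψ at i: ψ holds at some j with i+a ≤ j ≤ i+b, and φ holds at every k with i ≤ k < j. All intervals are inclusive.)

Need some j in [6,7] with (busy U[0,2] (req ∨ busy)), and busy at every k in [0,j-1].
  j=6: (busy U[0,2] (req ∨ busy)) holds, but busy fails at k=5 → not this j.
  j=7: (busy U[0,2] (req ∨ busy)) holds, but busy fails at k=5 → not this j.
No j in the window works → until fails.

Does not hold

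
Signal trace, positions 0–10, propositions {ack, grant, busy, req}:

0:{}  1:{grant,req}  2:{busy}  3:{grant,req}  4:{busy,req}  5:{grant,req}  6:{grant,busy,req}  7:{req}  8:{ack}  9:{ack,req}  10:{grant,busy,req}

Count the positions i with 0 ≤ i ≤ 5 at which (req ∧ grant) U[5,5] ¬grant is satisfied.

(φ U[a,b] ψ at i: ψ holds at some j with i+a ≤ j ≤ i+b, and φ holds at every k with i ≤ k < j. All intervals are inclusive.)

0

Evaluate at each i in [0,5]:
  i=0: ✗ (no rhs in [5,5])
  i=1: ✗ (no rhs in [6,6])
  i=2: ✗ (lhs fails at k=2 before rhs at j=7)
  i=3: ✗ (lhs fails at k=4 before rhs at j=8)
  i=4: ✗ (lhs fails at k=4 before rhs at j=9)
  i=5: ✗ (no rhs in [10,10])
Positions where it holds: {} → 0.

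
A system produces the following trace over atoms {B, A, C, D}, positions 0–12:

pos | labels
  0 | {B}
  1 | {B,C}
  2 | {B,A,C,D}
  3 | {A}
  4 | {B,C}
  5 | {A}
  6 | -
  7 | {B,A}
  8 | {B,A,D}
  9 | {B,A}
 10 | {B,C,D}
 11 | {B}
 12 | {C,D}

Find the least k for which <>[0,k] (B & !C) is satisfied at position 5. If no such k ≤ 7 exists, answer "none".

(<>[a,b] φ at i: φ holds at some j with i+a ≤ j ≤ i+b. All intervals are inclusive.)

2

Scan j = 5,6,… for (B & !C):
  j=5: fails
  j=6: fails
  j=7: holds
First hit at j=7, so smallest k = 7-5 = 2.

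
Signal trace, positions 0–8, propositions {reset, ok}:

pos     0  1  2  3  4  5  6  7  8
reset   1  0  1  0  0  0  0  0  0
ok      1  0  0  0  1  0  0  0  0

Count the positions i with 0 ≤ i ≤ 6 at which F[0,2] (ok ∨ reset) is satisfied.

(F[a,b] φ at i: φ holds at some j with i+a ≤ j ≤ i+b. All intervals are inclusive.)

Evaluate at each i in [0,6]:
  i=0: ✓ (witness j=0)
  i=1: ✓ (witness j=2)
  i=2: ✓ (witness j=2)
  i=3: ✓ (witness j=4)
  i=4: ✓ (witness j=4)
  i=5: ✗ (none in [5,7])
  i=6: ✗ (none in [6,8])
Positions where it holds: {0, 1, 2, 3, 4} → 5.

5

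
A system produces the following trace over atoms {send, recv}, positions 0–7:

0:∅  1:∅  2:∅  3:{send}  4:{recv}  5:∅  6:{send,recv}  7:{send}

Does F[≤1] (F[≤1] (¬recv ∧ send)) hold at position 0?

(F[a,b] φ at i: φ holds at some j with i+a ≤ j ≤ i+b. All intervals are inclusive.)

Check F[≤1] (¬recv ∧ send) at each j in [0,1]:
  j=0: fails (none in [0,1])
  j=1: fails (none in [1,2])
No position in the window satisfies it → formula fails.

False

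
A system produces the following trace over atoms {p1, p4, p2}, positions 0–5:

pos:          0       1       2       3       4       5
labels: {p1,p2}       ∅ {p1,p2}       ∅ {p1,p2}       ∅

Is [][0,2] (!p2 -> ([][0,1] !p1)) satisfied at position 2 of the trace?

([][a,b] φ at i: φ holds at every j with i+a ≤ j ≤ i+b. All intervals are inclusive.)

Does not hold

Check (!p2 -> ([][0,1] !p1)) at every j in [2,4]:
  j=2: antecedent false → ✓
  j=3: antecedent true; consequent fails at 4 → ✗
  j=4: antecedent false → ✓
Fails at j=3 → formula fails.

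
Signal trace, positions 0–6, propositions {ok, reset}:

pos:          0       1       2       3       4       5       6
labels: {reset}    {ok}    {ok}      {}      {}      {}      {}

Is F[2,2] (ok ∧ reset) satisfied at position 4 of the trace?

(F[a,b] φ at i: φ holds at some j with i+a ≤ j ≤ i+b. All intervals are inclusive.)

No

Check (ok ∧ reset) at each j in [6,6]:
  j=6: false
No position in the window satisfies it → formula fails.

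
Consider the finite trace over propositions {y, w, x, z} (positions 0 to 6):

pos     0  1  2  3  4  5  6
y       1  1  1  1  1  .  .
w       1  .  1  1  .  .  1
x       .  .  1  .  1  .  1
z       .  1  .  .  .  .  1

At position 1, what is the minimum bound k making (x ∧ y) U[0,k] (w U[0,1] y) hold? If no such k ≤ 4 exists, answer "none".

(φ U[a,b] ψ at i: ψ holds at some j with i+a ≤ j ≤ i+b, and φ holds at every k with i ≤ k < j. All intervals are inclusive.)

Need earliest j ≥ 1 with (w U[0,1] y), and (x ∧ y) at every k in [1,j-1].
  j=1: rhs holds (empty prefix). k = 0.

0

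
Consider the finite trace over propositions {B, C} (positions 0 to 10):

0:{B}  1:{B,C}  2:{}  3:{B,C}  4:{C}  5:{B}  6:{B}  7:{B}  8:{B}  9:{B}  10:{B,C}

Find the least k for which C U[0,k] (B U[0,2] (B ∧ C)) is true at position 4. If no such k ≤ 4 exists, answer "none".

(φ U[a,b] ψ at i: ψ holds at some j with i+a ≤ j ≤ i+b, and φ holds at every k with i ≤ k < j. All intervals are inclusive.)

Need earliest j ≥ 4 with (B U[0,2] (B ∧ C)), and C at every k in [4,j-1].
  j=4: rhs fails.
  j=5: rhs fails.
  j=6: rhs fails.
  j=7: rhs fails.
  j=8: rhs holds but lhs fails at k=5.
No witness within the range → none.

none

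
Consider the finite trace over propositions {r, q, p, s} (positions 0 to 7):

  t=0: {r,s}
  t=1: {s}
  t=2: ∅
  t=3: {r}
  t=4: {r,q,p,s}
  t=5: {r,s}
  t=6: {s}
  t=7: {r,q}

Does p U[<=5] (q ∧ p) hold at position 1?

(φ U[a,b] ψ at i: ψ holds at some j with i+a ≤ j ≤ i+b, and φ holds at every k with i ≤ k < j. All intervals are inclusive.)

No

Need some j in [1,6] with (q ∧ p), and p at every k in [1,j-1].
  j=1: (q ∧ p) false.
  j=2: (q ∧ p) false.
  j=3: (q ∧ p) false.
  j=4: (q ∧ p) holds, but p fails at k=1 → not this j.
  j=5: (q ∧ p) false.
  j=6: (q ∧ p) false.
No j in the window works → until fails.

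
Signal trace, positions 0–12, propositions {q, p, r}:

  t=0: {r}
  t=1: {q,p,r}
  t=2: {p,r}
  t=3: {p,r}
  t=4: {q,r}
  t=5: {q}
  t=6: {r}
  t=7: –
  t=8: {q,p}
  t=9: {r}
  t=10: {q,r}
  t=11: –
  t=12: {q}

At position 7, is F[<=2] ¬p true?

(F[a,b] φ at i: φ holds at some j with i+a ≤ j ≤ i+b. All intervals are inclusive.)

Yes

Check ¬p at each j in [7,9]:
  j=7: true
  j=8: false
  j=9: true
Found at j=7 → formula holds.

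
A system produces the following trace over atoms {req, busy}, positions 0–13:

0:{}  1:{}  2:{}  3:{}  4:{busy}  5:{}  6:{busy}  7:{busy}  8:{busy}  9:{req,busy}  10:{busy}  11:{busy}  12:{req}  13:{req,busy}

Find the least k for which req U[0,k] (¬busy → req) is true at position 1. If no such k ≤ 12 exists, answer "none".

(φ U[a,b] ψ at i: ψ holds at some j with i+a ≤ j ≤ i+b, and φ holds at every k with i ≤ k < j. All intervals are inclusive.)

Need earliest j ≥ 1 with (¬busy → req), and req at every k in [1,j-1].
  j=1: rhs fails.
  j=2: rhs fails.
  j=3: rhs fails.
  j=4: rhs holds but lhs fails at k=1.
  j=5: rhs fails.
  j=6: rhs holds but lhs fails at k=1.
  j=7: rhs holds but lhs fails at k=1.
  j=8: rhs holds but lhs fails at k=1.
  j=9: rhs holds but lhs fails at k=1.
  j=10: rhs holds but lhs fails at k=1.
  j=11: rhs holds but lhs fails at k=1.
  j=12: rhs holds but lhs fails at k=1.
  j=13: rhs holds but lhs fails at k=1.
No witness within the range → none.

none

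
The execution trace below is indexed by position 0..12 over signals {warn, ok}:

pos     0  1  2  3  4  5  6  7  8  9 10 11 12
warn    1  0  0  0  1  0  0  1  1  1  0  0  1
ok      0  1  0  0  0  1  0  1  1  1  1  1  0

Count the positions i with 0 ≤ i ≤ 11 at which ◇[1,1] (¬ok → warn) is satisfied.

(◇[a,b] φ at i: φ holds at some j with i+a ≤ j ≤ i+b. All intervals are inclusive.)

Evaluate at each i in [0,11]:
  i=0: ✓ (witness j=1)
  i=1: ✗ (none in [2,2])
  i=2: ✗ (none in [3,3])
  i=3: ✓ (witness j=4)
  i=4: ✓ (witness j=5)
  i=5: ✗ (none in [6,6])
  i=6: ✓ (witness j=7)
  i=7: ✓ (witness j=8)
  i=8: ✓ (witness j=9)
  i=9: ✓ (witness j=10)
  i=10: ✓ (witness j=11)
  i=11: ✓ (witness j=12)
Positions where it holds: {0, 3, 4, 6, 7, 8, 9, 10, 11} → 9.

9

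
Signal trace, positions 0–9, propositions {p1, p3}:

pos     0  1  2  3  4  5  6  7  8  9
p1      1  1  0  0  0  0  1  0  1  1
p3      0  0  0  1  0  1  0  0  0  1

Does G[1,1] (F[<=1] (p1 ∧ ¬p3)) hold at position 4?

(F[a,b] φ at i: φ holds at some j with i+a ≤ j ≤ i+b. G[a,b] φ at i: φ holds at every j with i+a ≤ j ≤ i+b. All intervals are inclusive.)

True

Check F[<=1] (p1 ∧ ¬p3) at every j in [5,5]:
  j=5: holds (witness at 6)
All positions satisfy it → formula holds.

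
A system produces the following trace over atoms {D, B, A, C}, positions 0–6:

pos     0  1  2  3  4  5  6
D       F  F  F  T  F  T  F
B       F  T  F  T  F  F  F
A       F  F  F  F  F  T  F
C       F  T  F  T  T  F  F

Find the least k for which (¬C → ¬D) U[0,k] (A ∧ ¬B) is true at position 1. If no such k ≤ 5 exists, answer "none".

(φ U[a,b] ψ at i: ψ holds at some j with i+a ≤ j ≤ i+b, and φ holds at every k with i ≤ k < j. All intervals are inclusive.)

Need earliest j ≥ 1 with (A ∧ ¬B), and (¬C → ¬D) at every k in [1,j-1].
  j=1: rhs fails.
  j=2: rhs fails.
  j=3: rhs fails.
  j=4: rhs fails.
  j=5: rhs holds; lhs holds on [1,4]. k = 4.

4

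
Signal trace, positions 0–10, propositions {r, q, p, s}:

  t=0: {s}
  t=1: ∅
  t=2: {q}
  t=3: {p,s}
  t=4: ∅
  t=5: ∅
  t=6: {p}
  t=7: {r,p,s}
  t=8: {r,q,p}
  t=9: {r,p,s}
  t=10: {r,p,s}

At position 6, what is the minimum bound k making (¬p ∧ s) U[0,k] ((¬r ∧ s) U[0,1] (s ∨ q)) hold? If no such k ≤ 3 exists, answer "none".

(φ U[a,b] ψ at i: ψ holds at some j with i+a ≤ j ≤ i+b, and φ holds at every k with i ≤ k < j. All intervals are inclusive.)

none

Need earliest j ≥ 6 with ((¬r ∧ s) U[0,1] (s ∨ q)), and (¬p ∧ s) at every k in [6,j-1].
  j=6: rhs fails.
  j=7: rhs holds but lhs fails at k=6.
  j=8: rhs holds but lhs fails at k=6.
  j=9: rhs holds but lhs fails at k=6.
No witness within the range → none.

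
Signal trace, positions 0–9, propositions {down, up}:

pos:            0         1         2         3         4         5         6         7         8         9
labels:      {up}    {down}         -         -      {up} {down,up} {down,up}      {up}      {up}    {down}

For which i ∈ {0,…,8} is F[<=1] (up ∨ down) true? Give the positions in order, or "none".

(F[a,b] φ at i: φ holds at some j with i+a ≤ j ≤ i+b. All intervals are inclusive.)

0, 1, 3, 4, 5, 6, 7, 8

Evaluate at each i in [0,8]:
  i=0: ✓ (witness j=0)
  i=1: ✓ (witness j=1)
  i=2: ✗ (none in [2,3])
  i=3: ✓ (witness j=4)
  i=4: ✓ (witness j=4)
  i=5: ✓ (witness j=5)
  i=6: ✓ (witness j=6)
  i=7: ✓ (witness j=7)
  i=8: ✓ (witness j=8)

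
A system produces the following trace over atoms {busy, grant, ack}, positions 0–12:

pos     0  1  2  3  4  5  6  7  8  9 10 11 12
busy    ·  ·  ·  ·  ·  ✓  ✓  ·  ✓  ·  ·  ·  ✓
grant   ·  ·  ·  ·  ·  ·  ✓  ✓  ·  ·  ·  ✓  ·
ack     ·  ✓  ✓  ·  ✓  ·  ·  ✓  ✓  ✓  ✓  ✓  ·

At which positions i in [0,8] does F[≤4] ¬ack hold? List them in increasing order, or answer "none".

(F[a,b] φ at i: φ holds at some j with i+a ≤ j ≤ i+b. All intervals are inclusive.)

Evaluate at each i in [0,8]:
  i=0: ✓ (witness j=0)
  i=1: ✓ (witness j=3)
  i=2: ✓ (witness j=3)
  i=3: ✓ (witness j=3)
  i=4: ✓ (witness j=5)
  i=5: ✓ (witness j=5)
  i=6: ✓ (witness j=6)
  i=7: ✗ (none in [7,11])
  i=8: ✓ (witness j=12)

0, 1, 2, 3, 4, 5, 6, 8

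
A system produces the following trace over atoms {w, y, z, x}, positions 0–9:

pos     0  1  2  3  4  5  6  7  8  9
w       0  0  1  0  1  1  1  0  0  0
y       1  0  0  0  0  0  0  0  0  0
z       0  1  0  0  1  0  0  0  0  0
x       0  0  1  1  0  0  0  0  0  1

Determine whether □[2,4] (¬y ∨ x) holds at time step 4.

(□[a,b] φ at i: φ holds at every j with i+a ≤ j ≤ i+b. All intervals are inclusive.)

Yes

Check (¬y ∨ x) at every j in [6,8]:
  j=6: true
  j=7: true
  j=8: true
All positions satisfy it → formula holds.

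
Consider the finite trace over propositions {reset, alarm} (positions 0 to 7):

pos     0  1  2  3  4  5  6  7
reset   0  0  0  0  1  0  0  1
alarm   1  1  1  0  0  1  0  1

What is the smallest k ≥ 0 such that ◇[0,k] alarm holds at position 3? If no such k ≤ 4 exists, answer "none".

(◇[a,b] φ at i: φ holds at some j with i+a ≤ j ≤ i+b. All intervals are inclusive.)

2

Scan j = 3,4,… for alarm:
  j=3: fails
  j=4: fails
  j=5: holds
First hit at j=5, so smallest k = 5-3 = 2.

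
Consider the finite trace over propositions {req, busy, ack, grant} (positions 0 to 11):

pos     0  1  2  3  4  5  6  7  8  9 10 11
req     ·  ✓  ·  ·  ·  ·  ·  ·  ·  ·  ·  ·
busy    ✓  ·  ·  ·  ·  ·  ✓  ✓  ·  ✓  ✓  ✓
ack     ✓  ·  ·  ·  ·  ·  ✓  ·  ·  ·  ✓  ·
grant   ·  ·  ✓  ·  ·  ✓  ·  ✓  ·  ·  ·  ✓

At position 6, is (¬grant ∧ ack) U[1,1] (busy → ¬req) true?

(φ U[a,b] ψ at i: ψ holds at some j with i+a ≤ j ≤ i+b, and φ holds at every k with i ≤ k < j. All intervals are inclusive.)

Need some j in [7,7] with (busy → ¬req), and (¬grant ∧ ack) at every k in [6,j-1].
  j=7: (busy → ¬req) holds; (¬grant ∧ ack) holds at every k in [6,6] → satisfied.

True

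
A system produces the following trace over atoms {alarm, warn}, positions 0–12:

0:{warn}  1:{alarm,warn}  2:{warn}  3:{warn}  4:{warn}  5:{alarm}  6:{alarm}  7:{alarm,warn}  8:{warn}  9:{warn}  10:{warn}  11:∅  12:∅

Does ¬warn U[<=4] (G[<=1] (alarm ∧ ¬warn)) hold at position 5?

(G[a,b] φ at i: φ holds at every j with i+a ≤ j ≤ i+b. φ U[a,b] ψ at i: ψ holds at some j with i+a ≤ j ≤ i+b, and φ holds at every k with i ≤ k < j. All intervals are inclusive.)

Yes

Need some j in [5,9] with G[<=1] (alarm ∧ ¬warn), and ¬warn at every k in [5,j-1].
  j=5: G[<=1] (alarm ∧ ¬warn) holds; no prefix to check → satisfied.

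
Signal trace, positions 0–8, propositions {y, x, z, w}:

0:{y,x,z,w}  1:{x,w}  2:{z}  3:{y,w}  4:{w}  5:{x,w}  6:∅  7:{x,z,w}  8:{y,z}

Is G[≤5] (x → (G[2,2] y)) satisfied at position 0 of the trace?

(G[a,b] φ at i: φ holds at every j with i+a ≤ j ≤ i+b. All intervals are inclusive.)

Check (x → (G[2,2] y)) at every j in [0,5]:
  j=0: antecedent true; consequent fails at 2 → ✗
  j=1: antecedent true; consequent holds on [3,3] → ✓
  j=2: antecedent false → ✓
  j=3: antecedent false → ✓
  j=4: antecedent false → ✓
  j=5: antecedent true; consequent fails at 7 → ✗
Fails at j=0 → formula fails.

No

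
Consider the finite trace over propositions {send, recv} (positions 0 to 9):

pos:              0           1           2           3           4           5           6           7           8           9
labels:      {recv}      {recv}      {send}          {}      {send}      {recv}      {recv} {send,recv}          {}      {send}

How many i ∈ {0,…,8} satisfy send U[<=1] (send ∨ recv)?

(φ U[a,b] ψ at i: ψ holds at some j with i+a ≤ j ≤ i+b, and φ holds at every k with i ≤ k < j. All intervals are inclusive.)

7

Evaluate at each i in [0,8]:
  i=0: ✓ (rhs at j=0)
  i=1: ✓ (rhs at j=1)
  i=2: ✓ (rhs at j=2)
  i=3: ✗ (lhs fails at k=3 before rhs at j=4)
  i=4: ✓ (rhs at j=4)
  i=5: ✓ (rhs at j=5)
  i=6: ✓ (rhs at j=6)
  i=7: ✓ (rhs at j=7)
  i=8: ✗ (lhs fails at k=8 before rhs at j=9)
Positions where it holds: {0, 1, 2, 4, 5, 6, 7} → 7.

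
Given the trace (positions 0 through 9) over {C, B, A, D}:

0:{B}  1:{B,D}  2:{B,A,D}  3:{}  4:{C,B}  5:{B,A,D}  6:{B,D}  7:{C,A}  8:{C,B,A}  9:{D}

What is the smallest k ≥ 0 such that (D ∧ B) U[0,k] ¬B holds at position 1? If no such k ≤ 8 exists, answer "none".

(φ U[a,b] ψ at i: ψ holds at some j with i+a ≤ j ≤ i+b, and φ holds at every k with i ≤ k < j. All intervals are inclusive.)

2

Need earliest j ≥ 1 with ¬B, and (D ∧ B) at every k in [1,j-1].
  j=1: rhs fails.
  j=2: rhs fails.
  j=3: rhs holds; lhs holds on [1,2]. k = 2.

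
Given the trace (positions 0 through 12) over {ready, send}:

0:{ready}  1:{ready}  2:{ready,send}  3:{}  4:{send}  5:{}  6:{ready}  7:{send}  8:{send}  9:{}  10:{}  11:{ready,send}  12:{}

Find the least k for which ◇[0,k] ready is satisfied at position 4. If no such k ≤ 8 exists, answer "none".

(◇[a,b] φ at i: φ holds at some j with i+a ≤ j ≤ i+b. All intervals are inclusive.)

2

Scan j = 4,5,… for ready:
  j=4: fails
  j=5: fails
  j=6: holds
First hit at j=6, so smallest k = 6-4 = 2.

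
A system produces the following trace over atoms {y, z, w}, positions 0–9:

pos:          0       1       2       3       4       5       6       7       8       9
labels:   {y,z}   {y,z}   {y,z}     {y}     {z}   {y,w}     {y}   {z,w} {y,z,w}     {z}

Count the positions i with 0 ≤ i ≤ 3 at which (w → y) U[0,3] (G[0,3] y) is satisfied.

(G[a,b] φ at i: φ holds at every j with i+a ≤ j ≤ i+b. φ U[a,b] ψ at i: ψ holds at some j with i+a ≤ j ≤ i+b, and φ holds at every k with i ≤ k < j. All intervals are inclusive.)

1

Evaluate at each i in [0,3]:
  i=0: ✓ (rhs at j=0)
  i=1: ✗ (no rhs in [1,4])
  i=2: ✗ (no rhs in [2,5])
  i=3: ✗ (no rhs in [3,6])
Positions where it holds: {0} → 1.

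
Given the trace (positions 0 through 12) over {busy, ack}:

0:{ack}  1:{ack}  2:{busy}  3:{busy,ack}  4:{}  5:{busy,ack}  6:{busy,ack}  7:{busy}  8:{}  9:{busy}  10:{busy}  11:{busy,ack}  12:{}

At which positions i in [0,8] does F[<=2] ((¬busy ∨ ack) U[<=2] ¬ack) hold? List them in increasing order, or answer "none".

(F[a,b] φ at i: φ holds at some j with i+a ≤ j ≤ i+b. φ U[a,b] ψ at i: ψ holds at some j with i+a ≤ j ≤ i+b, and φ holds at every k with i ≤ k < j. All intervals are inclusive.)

0, 1, 2, 3, 4, 5, 6, 7, 8

Evaluate at each i in [0,8]:
  i=0: ✓ (witness j=0)
  i=1: ✓ (witness j=1)
  i=2: ✓ (witness j=2)
  i=3: ✓ (witness j=3)
  i=4: ✓ (witness j=4)
  i=5: ✓ (witness j=5)
  i=6: ✓ (witness j=6)
  i=7: ✓ (witness j=7)
  i=8: ✓ (witness j=8)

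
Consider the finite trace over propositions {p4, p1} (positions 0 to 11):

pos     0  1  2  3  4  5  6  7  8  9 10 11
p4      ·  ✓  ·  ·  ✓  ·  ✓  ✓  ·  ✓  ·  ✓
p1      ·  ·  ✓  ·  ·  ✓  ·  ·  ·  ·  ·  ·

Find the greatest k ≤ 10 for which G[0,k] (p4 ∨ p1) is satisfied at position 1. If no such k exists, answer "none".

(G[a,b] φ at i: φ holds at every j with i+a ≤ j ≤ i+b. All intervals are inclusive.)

(p4 ∨ p1) must hold from j=1 onward; find where it first fails.
  j=1: holds
  j=2: holds
  j=3: fails
Holds on [1,2], so largest k = 1.

1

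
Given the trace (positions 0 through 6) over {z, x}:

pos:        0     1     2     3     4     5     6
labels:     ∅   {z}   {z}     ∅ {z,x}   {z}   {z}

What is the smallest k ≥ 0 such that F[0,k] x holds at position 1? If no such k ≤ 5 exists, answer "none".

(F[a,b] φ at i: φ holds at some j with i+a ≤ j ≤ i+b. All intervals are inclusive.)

3

Scan j = 1,2,… for x:
  j=1: fails
  j=2: fails
  j=3: fails
  j=4: holds
First hit at j=4, so smallest k = 4-1 = 3.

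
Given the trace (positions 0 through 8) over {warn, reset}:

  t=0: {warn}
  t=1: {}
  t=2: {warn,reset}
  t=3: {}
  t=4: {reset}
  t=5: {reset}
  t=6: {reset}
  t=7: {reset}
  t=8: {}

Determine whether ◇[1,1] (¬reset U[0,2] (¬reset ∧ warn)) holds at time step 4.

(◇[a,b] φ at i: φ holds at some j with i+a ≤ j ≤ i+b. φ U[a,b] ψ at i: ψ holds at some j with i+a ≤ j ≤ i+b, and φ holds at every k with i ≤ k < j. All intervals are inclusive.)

No

Check (¬reset U[0,2] (¬reset ∧ warn)) at each j in [5,5]:
  j=5: fails
No position in the window satisfies it → formula fails.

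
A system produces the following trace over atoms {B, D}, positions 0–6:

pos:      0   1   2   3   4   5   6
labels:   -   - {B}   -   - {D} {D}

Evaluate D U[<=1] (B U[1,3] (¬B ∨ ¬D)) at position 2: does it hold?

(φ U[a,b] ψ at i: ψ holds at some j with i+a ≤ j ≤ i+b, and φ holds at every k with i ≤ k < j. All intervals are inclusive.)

Holds

Need some j in [2,3] with (B U[1,3] (¬B ∨ ¬D)), and D at every k in [2,j-1].
  j=2: (B U[1,3] (¬B ∨ ¬D)) holds; no prefix to check → satisfied.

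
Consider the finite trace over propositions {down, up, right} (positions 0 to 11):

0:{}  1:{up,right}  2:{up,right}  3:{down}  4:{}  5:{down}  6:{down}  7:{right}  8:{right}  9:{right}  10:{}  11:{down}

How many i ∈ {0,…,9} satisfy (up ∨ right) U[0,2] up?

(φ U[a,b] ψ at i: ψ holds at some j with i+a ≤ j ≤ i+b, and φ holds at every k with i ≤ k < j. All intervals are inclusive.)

2

Evaluate at each i in [0,9]:
  i=0: ✗ (lhs fails at k=0 before rhs at j=1)
  i=1: ✓ (rhs at j=1)
  i=2: ✓ (rhs at j=2)
  i=3: ✗ (no rhs in [3,5])
  i=4: ✗ (no rhs in [4,6])
  i=5: ✗ (no rhs in [5,7])
  i=6: ✗ (no rhs in [6,8])
  i=7: ✗ (no rhs in [7,9])
  i=8: ✗ (no rhs in [8,10])
  i=9: ✗ (no rhs in [9,11])
Positions where it holds: {1, 2} → 2.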